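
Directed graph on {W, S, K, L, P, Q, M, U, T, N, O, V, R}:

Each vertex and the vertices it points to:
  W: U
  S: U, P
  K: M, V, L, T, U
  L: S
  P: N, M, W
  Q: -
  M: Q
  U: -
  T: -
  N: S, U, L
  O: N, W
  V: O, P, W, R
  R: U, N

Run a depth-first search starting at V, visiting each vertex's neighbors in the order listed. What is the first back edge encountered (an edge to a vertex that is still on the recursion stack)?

P->N

DFS from V (visiting each vertex's neighbors in the order listed); mark gray on enter, black on exit:
V gray
  O gray
    N gray
      S gray
        U gray
        U black
        P gray
          P→N: N is gray → back edge
First back edge: P → N.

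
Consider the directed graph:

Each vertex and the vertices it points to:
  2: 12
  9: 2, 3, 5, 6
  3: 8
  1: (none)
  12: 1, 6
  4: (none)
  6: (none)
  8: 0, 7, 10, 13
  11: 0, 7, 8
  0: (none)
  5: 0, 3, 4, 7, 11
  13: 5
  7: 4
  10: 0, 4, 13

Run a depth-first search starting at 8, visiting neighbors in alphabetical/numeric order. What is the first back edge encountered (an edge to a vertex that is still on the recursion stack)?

DFS from 8 (visiting neighbors in alphabetical/numeric order); mark gray on enter, black on exit:
8 gray
  0 gray
  0 black
  7 gray
    4 gray
    4 black
  7 black
  10 gray
    10→0: 0 black — skip
    10→4: 4 black — skip
    13 gray
      5 gray
        5→0: 0 black — skip
        3 gray
          3→8: 8 is gray → back edge
First back edge: 3 → 8.

3→8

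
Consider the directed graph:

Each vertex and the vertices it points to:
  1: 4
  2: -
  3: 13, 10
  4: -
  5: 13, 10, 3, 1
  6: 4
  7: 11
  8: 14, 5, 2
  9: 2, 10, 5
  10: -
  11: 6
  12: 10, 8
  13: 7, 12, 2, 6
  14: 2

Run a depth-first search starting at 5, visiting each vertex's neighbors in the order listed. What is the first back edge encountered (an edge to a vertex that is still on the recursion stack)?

DFS from 5 (visiting each vertex's neighbors in the order listed); mark gray on enter, black on exit:
5 gray
  13 gray
    7 gray
      11 gray
        6 gray
          4 gray
          4 black
        6 black
      11 black
    7 black
    12 gray
      10 gray
      10 black
      8 gray
        14 gray
          2 gray
          2 black
        14 black
        8→5: 5 is gray → back edge
First back edge: 8 → 5.

8→5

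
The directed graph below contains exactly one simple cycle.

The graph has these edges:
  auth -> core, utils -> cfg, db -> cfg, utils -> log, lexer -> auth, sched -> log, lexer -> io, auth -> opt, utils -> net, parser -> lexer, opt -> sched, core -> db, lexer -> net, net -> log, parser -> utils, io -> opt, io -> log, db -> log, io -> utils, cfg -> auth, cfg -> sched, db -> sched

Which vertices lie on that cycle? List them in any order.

DFS with gray/black marking from auth:
auth gray
  core gray
    db gray
      log gray
      log black
      cfg gray
        cfg→auth: auth is gray → back edge
Back edge closes the cycle auth → core → db → cfg → auth; its vertices are {db, cfg, auth, core}.

db, cfg, auth, core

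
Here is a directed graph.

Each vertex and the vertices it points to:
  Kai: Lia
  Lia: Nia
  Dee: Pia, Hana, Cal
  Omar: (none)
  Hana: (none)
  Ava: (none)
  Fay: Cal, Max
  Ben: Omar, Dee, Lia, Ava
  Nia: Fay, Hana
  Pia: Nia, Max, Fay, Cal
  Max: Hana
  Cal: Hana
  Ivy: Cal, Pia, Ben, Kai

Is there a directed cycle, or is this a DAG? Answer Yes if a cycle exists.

DFS with white/gray/black marking, starting from Nia:
Nia gray
  Fay gray
    Cal gray
      Hana gray
      Hana black
    Cal black
    Max gray
      Max→Hana: Hana black — skip
    Max black
  Fay black
  Nia→Hana: Hana black — skip
Nia black
Kai gray
  Lia gray
    Lia→Nia: Nia black — skip
  Lia black
Kai black
Dee gray
  Pia gray
    Pia→Nia: Nia black — skip
    Pia→Max: Max black — skip
    Pia→Fay: Fay black — skip
    Pia→Cal: Cal black — skip
  Pia black
  Dee→Hana: Hana black — skip
  Dee→Cal: Cal black — skip
Dee black
Omar gray
Omar black
Ava gray
Ava black
Ben gray
  Ben→Omar: Omar black — skip
  Ben→Dee: Dee black — skip
  Ben→Lia: Lia black — skip
  Ben→Ava: Ava black — skip
Ben black
Ivy gray
  Ivy→Cal: Cal black — skip
  Ivy→Pia: Pia black — skip
  Ivy→Ben: Ben black — skip
  Ivy→Kai: Kai black — skip
Ivy black
Every edge goes to a white or black vertex — no back edge, so the graph is acyclic.

No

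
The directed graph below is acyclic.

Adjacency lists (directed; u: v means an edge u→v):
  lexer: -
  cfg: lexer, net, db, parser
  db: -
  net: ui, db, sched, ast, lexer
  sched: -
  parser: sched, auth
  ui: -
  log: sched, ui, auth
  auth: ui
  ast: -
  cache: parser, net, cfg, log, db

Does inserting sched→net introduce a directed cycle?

Yes

Adding sched→net creates a cycle iff net can already reach sched.
Path from net: net → sched.
So net → … → sched → net is a cycle.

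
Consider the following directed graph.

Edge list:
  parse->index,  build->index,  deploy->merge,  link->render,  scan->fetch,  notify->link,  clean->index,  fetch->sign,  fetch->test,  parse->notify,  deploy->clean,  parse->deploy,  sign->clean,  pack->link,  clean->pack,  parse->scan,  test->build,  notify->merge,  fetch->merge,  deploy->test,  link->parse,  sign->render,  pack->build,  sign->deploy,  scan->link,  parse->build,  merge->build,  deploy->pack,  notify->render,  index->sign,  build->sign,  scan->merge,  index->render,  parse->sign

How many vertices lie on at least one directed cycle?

13

A vertex is on a directed cycle iff it belongs to a strongly connected component of size ≥ 2 (or has a self-loop).
The vertices on cycles are {link, pack, scan, sign, test, build, clean, fetch, index, merge, parse, deploy, notify} — 13 in total.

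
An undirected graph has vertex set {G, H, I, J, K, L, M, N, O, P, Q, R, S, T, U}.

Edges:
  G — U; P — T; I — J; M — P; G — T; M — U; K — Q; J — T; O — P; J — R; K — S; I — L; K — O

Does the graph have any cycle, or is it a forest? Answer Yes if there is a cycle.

Yes

DFS, tracking each vertex's parent; an edge to a visited non-parent vertex closes a cycle.
Start from H:
visit H (parent –)
visit G (parent –)
  visit T (parent G)
    visit P (parent T)
      P–T: parent, skip
      visit O (parent P)
        visit K (parent O)
          K–O: parent, skip
          visit S (parent K)
            S–K: parent, skip
          visit Q (parent K)
            Q–K: parent, skip
        O–P: parent, skip
      visit M (parent P)
        M–P: parent, skip
        visit U (parent M)
          U–M: parent, skip
          U–G: G visited and ≠ parent → cycle
Cycle: G – T – P – M – U – G.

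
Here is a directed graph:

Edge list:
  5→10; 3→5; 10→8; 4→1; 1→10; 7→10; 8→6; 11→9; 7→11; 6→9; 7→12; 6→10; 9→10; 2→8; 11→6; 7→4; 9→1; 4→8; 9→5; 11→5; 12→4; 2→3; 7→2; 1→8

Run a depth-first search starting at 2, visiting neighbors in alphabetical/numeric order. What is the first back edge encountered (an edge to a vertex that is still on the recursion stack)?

1→8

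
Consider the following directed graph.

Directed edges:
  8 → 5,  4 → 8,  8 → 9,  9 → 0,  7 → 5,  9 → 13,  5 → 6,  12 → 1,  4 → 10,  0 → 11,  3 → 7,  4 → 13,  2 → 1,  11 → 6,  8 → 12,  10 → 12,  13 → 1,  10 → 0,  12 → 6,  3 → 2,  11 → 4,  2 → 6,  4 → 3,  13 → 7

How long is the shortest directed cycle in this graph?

For each vertex v, BFS finds the shortest path from v back to v.
The shortest such closed walk is 4 → 10 → 0 → 11 → 4, length 4.

4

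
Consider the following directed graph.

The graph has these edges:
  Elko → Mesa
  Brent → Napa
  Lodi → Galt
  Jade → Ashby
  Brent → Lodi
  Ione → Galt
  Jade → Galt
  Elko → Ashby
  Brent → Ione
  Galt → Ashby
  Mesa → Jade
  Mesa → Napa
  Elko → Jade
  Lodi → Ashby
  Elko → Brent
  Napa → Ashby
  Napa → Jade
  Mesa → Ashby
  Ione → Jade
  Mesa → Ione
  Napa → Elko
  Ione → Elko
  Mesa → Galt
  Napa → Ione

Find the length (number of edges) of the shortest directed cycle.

3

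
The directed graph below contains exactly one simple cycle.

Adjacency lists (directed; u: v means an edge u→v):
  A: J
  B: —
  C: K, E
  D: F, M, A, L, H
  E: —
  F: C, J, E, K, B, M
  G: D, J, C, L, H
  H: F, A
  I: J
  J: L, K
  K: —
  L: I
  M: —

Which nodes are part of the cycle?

I, J, L

DFS with gray/black marking from L:
L gray
  I gray
    J gray
      J→L: L is gray → back edge
Back edge closes the cycle L → I → J → L; its vertices are {I, J, L}.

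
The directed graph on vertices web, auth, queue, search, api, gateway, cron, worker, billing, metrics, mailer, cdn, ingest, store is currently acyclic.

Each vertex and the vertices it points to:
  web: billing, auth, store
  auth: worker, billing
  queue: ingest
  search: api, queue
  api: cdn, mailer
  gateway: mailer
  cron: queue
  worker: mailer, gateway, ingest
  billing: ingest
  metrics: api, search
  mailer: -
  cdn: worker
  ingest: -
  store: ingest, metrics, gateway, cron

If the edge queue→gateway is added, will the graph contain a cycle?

Adding queue→gateway creates a cycle iff gateway can already reach queue.
Explore from gateway: no path reaches queue. The graph stays acyclic.

No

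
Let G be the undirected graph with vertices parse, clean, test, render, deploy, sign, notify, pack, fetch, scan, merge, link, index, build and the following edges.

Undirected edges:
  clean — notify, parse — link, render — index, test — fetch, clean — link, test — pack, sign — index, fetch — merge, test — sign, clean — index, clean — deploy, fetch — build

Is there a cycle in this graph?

No

DFS, tracking each vertex's parent; an edge to a visited non-parent vertex closes a cycle.
Start from build:
visit build (parent –)
  visit fetch (parent build)
    visit merge (parent fetch)
      merge–fetch: parent, skip
    fetch–build: parent, skip
    visit test (parent fetch)
      test–fetch: parent, skip
      visit sign (parent test)
        sign–test: parent, skip
        visit index (parent sign)
          visit clean (parent index)
            visit notify (parent clean)
              notify–clean: parent, skip
            visit link (parent clean)
              link–clean: parent, skip
              visit parse (parent link)
                parse–link: parent, skip
            clean–index: parent, skip
            visit deploy (parent clean)
              deploy–clean: parent, skip
          visit render (parent index)
            render–index: parent, skip
          index–sign: parent, skip
      visit pack (parent test)
        pack–test: parent, skip
visit scan (parent –)
No non-parent visited neighbor found — the graph is a forest.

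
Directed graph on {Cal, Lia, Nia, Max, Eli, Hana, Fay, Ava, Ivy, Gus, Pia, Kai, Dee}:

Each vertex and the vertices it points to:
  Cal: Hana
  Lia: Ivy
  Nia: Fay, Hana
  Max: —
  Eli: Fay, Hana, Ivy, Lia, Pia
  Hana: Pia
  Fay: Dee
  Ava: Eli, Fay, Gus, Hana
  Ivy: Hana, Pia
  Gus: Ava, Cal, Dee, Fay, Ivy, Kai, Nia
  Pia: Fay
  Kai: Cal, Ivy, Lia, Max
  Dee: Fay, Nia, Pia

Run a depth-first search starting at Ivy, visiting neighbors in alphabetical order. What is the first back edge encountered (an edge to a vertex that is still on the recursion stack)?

Dee→Fay

DFS from Ivy (visiting neighbors in alphabetical order); mark gray on enter, black on exit:
Ivy gray
  Hana gray
    Pia gray
      Fay gray
        Dee gray
          Dee→Fay: Fay is gray → back edge
First back edge: Dee → Fay.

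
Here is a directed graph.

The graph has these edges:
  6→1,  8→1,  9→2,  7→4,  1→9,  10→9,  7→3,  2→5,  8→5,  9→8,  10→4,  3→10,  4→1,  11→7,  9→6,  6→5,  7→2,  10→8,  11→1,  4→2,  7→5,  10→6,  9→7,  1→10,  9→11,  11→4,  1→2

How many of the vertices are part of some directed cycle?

A vertex is on a directed cycle iff it belongs to a strongly connected component of size ≥ 2 (or has a self-loop).
The vertices on cycles are {1, 3, 4, 6, 7, 8, 9, 10, 11} — 9 in total.

9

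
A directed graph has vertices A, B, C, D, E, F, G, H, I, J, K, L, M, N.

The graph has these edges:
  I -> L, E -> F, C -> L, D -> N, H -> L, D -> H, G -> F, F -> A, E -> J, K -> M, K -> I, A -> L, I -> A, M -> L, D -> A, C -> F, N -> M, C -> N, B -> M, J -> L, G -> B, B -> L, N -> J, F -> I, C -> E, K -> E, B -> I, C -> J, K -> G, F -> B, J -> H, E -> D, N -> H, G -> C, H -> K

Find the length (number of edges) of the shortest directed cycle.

For each vertex v, BFS finds the shortest path from v back to v.
The shortest such closed walk is K → E → J → H → K, length 4.

4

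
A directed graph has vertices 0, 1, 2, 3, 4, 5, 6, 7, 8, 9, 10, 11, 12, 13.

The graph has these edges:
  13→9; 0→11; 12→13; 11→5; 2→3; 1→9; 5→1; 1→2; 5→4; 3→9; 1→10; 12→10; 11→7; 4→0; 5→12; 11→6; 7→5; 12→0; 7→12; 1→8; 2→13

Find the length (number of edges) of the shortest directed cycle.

4

For each vertex v, BFS finds the shortest path from v back to v.
The shortest such closed walk is 11 → 5 → 4 → 0 → 11, length 4.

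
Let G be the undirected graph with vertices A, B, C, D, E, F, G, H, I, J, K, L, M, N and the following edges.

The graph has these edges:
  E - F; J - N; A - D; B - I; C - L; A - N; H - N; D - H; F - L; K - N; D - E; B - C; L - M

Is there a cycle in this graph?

DFS, tracking each vertex's parent; an edge to a visited non-parent vertex closes a cycle.
Start from G:
visit G (parent –)
visit A (parent –)
  visit D (parent A)
    D–A: parent, skip
    visit E (parent D)
      visit F (parent E)
        visit L (parent F)
          visit C (parent L)
            C–L: parent, skip
            visit B (parent C)
              visit I (parent B)
                I–B: parent, skip
              B–C: parent, skip
          visit M (parent L)
            M–L: parent, skip
          L–F: parent, skip
        F–E: parent, skip
      E–D: parent, skip
    visit H (parent D)
      visit N (parent H)
        visit K (parent N)
          K–N: parent, skip
        N–H: parent, skip
        visit J (parent N)
          J–N: parent, skip
        N–A: A visited and ≠ parent → cycle
Cycle: A – D – H – N – A.

Yes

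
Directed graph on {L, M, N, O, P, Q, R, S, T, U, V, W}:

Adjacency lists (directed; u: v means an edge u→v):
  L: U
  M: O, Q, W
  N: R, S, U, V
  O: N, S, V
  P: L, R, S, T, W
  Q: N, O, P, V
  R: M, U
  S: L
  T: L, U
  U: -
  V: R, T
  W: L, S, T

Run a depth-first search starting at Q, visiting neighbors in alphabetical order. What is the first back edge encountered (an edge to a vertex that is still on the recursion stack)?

O→N

DFS from Q (visiting neighbors in alphabetical order); mark gray on enter, black on exit:
Q gray
  N gray
    R gray
      M gray
        O gray
          O→N: N is gray → back edge
First back edge: O → N.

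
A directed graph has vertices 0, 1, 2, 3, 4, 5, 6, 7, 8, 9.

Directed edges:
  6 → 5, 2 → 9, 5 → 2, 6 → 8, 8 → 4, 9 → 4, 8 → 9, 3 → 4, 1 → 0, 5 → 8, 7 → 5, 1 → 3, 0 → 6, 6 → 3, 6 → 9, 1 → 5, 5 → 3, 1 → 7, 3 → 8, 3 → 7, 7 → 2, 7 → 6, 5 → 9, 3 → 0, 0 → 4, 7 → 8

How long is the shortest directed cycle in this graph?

For each vertex v, BFS finds the shortest path from v back to v.
The shortest such closed walk is 7 → 5 → 3 → 7, length 3.

3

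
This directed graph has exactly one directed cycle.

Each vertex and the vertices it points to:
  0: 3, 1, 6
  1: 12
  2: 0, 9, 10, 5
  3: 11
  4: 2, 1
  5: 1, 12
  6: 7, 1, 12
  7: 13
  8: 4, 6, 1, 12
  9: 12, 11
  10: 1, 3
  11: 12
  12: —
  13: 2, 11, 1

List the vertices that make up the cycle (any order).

0, 2, 6, 7, 13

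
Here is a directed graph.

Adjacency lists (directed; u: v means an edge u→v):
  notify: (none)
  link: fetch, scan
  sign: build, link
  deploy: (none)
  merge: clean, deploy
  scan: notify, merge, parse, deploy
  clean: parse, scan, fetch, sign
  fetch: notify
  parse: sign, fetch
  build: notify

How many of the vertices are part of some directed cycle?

A vertex is on a directed cycle iff it belongs to a strongly connected component of size ≥ 2 (or has a self-loop).
The vertices on cycles are {link, scan, sign, clean, merge, parse} — 6 in total.

6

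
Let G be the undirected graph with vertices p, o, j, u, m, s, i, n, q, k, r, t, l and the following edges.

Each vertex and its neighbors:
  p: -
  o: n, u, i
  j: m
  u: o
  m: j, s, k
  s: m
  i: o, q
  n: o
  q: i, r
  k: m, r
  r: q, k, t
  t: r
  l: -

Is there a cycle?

No

DFS, tracking each vertex's parent; an edge to a visited non-parent vertex closes a cycle.
Start from t:
visit t (parent –)
  visit r (parent t)
    visit q (parent r)
      visit i (parent q)
        visit o (parent i)
          visit n (parent o)
            n–o: parent, skip
          visit u (parent o)
            u–o: parent, skip
          o–i: parent, skip
        i–q: parent, skip
      q–r: parent, skip
    visit k (parent r)
      visit m (parent k)
        visit j (parent m)
          j–m: parent, skip
        visit s (parent m)
          s–m: parent, skip
        m–k: parent, skip
      k–r: parent, skip
    r–t: parent, skip
visit p (parent –)
visit l (parent –)
No non-parent visited neighbor found — the graph is a forest.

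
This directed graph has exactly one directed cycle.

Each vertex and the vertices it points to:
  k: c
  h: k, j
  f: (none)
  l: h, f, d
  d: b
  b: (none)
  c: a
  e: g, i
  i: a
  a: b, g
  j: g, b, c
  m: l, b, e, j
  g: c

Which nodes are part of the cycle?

DFS with gray/black marking from g:
g gray
  c gray
    a gray
      b gray
      b black
      a→g: g is gray → back edge
Back edge closes the cycle g → c → a → g; its vertices are {a, c, g}.

a, c, g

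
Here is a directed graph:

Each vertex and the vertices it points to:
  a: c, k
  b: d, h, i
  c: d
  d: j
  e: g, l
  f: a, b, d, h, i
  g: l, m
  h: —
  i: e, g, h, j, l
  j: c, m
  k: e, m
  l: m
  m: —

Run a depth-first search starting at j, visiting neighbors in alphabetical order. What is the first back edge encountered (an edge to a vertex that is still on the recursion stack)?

d->j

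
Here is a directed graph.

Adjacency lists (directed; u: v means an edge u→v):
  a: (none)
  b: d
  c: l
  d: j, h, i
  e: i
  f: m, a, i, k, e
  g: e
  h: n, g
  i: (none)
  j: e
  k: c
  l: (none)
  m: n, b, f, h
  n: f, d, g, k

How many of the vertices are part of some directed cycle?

A vertex is on a directed cycle iff it belongs to a strongly connected component of size ≥ 2 (or has a self-loop).
The vertices on cycles are {b, d, f, h, m, n} — 6 in total.

6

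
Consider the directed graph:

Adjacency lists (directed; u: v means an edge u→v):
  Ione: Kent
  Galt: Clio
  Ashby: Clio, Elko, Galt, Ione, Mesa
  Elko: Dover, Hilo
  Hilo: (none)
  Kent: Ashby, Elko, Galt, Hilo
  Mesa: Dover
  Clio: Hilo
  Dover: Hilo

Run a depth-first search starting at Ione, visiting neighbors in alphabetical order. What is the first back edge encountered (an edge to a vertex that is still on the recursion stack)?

Ashby->Ione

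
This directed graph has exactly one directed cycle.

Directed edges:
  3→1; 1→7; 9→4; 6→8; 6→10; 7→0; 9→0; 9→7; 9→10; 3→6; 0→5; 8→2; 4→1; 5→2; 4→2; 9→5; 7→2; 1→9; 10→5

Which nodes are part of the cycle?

1, 4, 9

DFS with gray/black marking from 1:
1 gray
  7 gray
    0 gray
      5 gray
        2 gray
        2 black
      5 black
    0 black
    7→2: 2 black — skip
  7 black
  9 gray
    9→7: 7 black — skip
    10 gray
      10→5: 5 black — skip
    10 black
    9→0: 0 black — skip
    4 gray
      4→1: 1 is gray → back edge
Back edge closes the cycle 1 → 9 → 4 → 1; its vertices are {1, 4, 9}.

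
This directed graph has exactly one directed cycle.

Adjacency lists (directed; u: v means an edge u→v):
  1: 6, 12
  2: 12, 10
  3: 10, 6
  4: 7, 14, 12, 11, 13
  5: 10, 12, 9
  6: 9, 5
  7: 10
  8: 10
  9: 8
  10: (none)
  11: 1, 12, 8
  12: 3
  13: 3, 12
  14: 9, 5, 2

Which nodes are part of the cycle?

3, 5, 6, 12

DFS with gray/black marking from 6:
6 gray
  9 gray
    8 gray
      10 gray
      10 black
    8 black
  9 black
  5 gray
    5→10: 10 black — skip
    12 gray
      3 gray
        3→10: 10 black — skip
        3→6: 6 is gray → back edge
Back edge closes the cycle 6 → 5 → 12 → 3 → 6; its vertices are {3, 5, 6, 12}.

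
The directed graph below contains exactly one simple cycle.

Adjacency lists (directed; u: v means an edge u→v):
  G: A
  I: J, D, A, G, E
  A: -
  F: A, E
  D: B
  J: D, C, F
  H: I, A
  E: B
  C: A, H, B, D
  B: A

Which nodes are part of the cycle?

C, H, I, J

DFS with gray/black marking from I:
I gray
  J gray
    D gray
      B gray
        A gray
        A black
      B black
    D black
    C gray
      C→A: A black — skip
      H gray
        H→I: I is gray → back edge
Back edge closes the cycle I → J → C → H → I; its vertices are {C, H, I, J}.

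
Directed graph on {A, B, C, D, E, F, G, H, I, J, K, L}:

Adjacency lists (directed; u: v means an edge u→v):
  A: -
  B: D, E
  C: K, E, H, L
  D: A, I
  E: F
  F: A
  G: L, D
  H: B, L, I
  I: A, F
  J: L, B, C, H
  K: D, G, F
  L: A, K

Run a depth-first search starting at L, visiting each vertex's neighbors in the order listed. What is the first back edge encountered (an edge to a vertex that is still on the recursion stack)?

G→L

DFS from L (visiting each vertex's neighbors in the order listed); mark gray on enter, black on exit:
L gray
  A gray
  A black
  K gray
    D gray
      D→A: A black — skip
      I gray
        I→A: A black — skip
        F gray
          F→A: A black — skip
        F black
      I black
    D black
    G gray
      G→L: L is gray → back edge
First back edge: G → L.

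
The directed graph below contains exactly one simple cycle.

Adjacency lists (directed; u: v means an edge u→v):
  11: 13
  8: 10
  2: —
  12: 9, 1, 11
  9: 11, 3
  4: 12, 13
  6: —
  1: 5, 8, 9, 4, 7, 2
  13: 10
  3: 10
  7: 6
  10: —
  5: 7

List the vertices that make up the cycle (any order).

1, 4, 12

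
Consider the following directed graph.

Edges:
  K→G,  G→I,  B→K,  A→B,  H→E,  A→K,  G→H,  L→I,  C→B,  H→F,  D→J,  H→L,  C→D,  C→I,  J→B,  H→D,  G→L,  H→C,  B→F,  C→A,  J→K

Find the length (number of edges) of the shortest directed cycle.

5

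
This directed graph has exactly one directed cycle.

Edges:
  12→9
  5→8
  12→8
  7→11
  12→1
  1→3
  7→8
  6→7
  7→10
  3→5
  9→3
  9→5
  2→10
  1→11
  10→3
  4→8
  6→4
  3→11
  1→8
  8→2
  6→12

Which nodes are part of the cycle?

2, 3, 5, 8, 10

DFS with gray/black marking from 3:
3 gray
  11 gray
  11 black
  5 gray
    8 gray
      2 gray
        10 gray
          10→3: 3 is gray → back edge
Back edge closes the cycle 3 → 5 → 8 → 2 → 10 → 3; its vertices are {2, 3, 5, 8, 10}.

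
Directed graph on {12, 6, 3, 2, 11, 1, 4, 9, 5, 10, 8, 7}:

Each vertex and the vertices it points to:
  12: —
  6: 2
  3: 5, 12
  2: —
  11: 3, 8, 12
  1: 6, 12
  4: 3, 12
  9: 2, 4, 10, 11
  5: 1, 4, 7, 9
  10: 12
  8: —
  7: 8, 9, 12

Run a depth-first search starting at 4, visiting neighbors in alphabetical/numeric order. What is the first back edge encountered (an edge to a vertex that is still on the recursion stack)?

DFS from 4 (visiting neighbors in alphabetical/numeric order); mark gray on enter, black on exit:
4 gray
  3 gray
    5 gray
      1 gray
        6 gray
          2 gray
          2 black
        6 black
        12 gray
        12 black
      1 black
      5→4: 4 is gray → back edge
First back edge: 5 → 4.

5→4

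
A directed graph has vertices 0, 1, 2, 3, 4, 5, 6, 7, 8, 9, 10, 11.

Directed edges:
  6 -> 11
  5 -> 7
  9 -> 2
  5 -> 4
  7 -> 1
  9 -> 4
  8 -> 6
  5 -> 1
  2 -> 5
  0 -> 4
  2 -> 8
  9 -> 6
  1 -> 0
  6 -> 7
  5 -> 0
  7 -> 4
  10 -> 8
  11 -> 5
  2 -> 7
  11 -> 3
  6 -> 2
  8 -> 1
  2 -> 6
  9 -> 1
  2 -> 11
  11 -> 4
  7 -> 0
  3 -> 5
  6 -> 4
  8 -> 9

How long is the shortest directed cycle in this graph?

For each vertex v, BFS finds the shortest path from v back to v.
The shortest such closed walk is 6 → 2 → 6, length 2.

2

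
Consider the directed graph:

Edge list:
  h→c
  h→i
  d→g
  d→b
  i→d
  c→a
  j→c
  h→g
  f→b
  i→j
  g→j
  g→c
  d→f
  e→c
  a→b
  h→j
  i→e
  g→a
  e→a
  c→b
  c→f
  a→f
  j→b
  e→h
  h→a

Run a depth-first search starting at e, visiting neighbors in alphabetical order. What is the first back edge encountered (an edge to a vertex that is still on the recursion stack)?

DFS from e (visiting neighbors in alphabetical order); mark gray on enter, black on exit:
e gray
  a gray
    b gray
    b black
    f gray
      f→b: b black — skip
    f black
  a black
  c gray
    c→a: a black — skip
    c→b: b black — skip
    c→f: f black — skip
  c black
  h gray
    h→a: a black — skip
    h→c: c black — skip
    g gray
      g→a: a black — skip
      g→c: c black — skip
      j gray
        j→b: b black — skip
        j→c: c black — skip
      j black
    g black
    i gray
      d gray
        d→b: b black — skip
        d→f: f black — skip
        d→g: g black — skip
      d black
      i→e: e is gray → back edge
First back edge: i → e.

i->e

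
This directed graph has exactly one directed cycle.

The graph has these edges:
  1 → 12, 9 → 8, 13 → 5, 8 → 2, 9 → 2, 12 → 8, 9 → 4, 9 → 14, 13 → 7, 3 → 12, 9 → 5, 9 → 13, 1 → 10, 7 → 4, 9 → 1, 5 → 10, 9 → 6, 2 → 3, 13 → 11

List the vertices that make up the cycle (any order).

DFS with gray/black marking from 8:
8 gray
  2 gray
    3 gray
      12 gray
        12→8: 8 is gray → back edge
Back edge closes the cycle 8 → 2 → 3 → 12 → 8; its vertices are {2, 3, 8, 12}.

2, 3, 8, 12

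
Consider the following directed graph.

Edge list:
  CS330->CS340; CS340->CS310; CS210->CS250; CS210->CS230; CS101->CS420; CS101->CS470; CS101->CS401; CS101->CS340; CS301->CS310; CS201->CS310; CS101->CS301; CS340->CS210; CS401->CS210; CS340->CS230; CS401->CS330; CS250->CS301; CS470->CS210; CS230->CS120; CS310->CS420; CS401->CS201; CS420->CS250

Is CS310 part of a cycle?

Yes

CS310 is on a cycle iff CS310 can reach itself via ≥1 edge.
CS310 → CS420 → CS250 → CS301 → CS310 — yes.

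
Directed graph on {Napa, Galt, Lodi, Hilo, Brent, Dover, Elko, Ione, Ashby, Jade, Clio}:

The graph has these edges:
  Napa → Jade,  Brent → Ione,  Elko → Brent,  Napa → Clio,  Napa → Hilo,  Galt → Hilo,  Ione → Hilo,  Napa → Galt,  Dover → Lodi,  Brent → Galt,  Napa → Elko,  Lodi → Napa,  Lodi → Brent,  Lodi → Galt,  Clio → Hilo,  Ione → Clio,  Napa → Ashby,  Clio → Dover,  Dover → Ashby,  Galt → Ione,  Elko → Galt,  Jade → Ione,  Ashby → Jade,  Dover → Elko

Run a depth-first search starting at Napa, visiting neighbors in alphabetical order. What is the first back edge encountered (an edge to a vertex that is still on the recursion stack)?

Dover->Ashby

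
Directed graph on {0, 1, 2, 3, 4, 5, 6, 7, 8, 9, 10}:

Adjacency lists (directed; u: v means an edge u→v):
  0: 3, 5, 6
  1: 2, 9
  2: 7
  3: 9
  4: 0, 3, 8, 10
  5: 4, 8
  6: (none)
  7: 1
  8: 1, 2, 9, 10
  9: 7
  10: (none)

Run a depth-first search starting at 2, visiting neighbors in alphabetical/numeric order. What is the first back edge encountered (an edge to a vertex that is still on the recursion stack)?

DFS from 2 (visiting neighbors in alphabetical/numeric order); mark gray on enter, black on exit:
2 gray
  7 gray
    1 gray
      1→2: 2 is gray → back edge
First back edge: 1 → 2.

1→2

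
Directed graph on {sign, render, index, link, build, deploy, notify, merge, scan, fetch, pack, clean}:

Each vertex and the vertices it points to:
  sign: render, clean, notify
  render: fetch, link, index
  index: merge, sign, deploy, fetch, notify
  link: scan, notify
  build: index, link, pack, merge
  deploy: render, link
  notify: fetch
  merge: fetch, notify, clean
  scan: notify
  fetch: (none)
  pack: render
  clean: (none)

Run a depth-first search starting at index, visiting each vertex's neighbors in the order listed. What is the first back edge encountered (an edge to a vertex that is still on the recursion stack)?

DFS from index (visiting each vertex's neighbors in the order listed); mark gray on enter, black on exit:
index gray
  merge gray
    fetch gray
    fetch black
    notify gray
      notify→fetch: fetch black — skip
    notify black
    clean gray
    clean black
  merge black
  sign gray
    render gray
      render→fetch: fetch black — skip
      link gray
        scan gray
          scan→notify: notify black — skip
        scan black
        link→notify: notify black — skip
      link black
      render→index: index is gray → back edge
First back edge: render → index.

render->index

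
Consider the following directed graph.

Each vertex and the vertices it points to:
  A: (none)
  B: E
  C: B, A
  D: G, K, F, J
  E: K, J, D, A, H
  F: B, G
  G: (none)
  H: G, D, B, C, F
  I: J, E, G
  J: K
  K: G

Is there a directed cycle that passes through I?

No

I lies on a cycle iff there is a path from I back to itself.
Exploring from I, it never reaches itself; equivalently, its strongly connected component is a singleton.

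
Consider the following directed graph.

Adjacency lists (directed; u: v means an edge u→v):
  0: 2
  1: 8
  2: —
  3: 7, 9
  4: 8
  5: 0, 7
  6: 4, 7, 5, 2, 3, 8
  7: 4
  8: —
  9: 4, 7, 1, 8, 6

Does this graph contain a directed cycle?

DFS with white/gray/black marking, starting from 1:
1 gray
  8 gray
  8 black
1 black
0 gray
  2 gray
  2 black
0 black
3 gray
  7 gray
    4 gray
      4→8: 8 black — skip
    4 black
  7 black
  9 gray
    9→4: 4 black — skip
    9→7: 7 black — skip
    9→1: 1 black — skip
    9→8: 8 black — skip
    6 gray
      6→4: 4 black — skip
      6→7: 7 black — skip
      5 gray
        5→0: 0 black — skip
        5→7: 7 black — skip
      5 black
      6→2: 2 black — skip
      6→3: 3 is gray → back edge
Back edge found, so a cycle exists: 3 → 9 → 6 → 3.

Yes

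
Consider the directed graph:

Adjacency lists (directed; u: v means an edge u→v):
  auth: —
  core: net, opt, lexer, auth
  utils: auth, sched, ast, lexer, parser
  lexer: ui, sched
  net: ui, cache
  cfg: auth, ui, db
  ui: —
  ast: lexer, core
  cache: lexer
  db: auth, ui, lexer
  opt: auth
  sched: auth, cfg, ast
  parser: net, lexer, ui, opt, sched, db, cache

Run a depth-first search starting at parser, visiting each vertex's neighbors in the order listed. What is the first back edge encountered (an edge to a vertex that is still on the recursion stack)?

db->lexer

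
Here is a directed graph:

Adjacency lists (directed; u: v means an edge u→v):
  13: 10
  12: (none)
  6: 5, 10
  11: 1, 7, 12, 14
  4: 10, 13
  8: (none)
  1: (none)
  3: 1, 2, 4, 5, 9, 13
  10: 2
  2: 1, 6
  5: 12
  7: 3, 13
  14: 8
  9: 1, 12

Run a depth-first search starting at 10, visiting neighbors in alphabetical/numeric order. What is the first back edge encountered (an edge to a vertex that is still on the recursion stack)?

6->10

DFS from 10 (visiting neighbors in alphabetical/numeric order); mark gray on enter, black on exit:
10 gray
  2 gray
    1 gray
    1 black
    6 gray
      5 gray
        12 gray
        12 black
      5 black
      6→10: 10 is gray → back edge
First back edge: 6 → 10.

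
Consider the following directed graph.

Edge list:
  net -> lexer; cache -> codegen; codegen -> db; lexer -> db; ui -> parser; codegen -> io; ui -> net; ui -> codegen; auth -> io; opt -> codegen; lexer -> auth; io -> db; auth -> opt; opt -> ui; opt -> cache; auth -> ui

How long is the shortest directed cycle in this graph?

For each vertex v, BFS finds the shortest path from v back to v.
The shortest such closed walk is auth → ui → net → lexer → auth, length 4.

4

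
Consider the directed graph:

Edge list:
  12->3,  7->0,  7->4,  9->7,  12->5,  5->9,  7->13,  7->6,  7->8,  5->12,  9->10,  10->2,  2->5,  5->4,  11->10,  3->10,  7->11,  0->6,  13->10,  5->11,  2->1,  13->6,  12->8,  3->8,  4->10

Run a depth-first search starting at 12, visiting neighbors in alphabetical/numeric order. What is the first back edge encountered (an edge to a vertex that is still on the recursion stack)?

4→10

DFS from 12 (visiting neighbors in alphabetical/numeric order); mark gray on enter, black on exit:
12 gray
  3 gray
    8 gray
    8 black
    10 gray
      2 gray
        1 gray
        1 black
        5 gray
          4 gray
            4→10: 10 is gray → back edge
First back edge: 4 → 10.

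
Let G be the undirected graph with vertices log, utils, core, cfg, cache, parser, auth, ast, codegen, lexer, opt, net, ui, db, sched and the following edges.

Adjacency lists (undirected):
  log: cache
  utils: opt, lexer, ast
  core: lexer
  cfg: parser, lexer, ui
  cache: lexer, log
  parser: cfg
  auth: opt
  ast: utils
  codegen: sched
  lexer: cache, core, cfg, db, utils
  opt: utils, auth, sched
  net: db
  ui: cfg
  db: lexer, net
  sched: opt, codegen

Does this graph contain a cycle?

DFS, tracking each vertex's parent; an edge to a visited non-parent vertex closes a cycle.
Start from net:
visit net (parent –)
  visit db (parent net)
    visit lexer (parent db)
      visit cache (parent lexer)
        cache–lexer: parent, skip
        visit log (parent cache)
          log–cache: parent, skip
      visit core (parent lexer)
        core–lexer: parent, skip
      visit cfg (parent lexer)
        visit parser (parent cfg)
          parser–cfg: parent, skip
        cfg–lexer: parent, skip
        visit ui (parent cfg)
          ui–cfg: parent, skip
      lexer–db: parent, skip
      visit utils (parent lexer)
        visit opt (parent utils)
          opt–utils: parent, skip
          visit auth (parent opt)
            auth–opt: parent, skip
          visit sched (parent opt)
            sched–opt: parent, skip
            visit codegen (parent sched)
              codegen–sched: parent, skip
        utils–lexer: parent, skip
        visit ast (parent utils)
          ast–utils: parent, skip
    db–net: parent, skip
No non-parent visited neighbor found — the graph is a forest.

No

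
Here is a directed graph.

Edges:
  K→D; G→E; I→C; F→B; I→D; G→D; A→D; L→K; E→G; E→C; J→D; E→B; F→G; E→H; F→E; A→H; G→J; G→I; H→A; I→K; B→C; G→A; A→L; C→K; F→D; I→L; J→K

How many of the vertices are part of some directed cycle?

A vertex is on a directed cycle iff it belongs to a strongly connected component of size ≥ 2 (or has a self-loop).
The vertices on cycles are {A, E, G, H} — 4 in total.

4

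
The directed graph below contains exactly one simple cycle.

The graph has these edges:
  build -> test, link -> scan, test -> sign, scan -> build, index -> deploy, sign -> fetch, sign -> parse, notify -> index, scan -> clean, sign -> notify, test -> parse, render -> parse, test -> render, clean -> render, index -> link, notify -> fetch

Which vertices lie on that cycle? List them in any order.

DFS with gray/black marking from index:
index gray
  deploy gray
  deploy black
  link gray
    scan gray
      clean gray
        render gray
          parse gray
          parse black
        render black
      clean black
      build gray
        test gray
          test→render: render black — skip
          test→parse: parse black — skip
          sign gray
            notify gray
              fetch gray
              fetch black
              notify→index: index is gray → back edge
Back edge closes the cycle index → link → scan → build → test → sign → notify → index; its vertices are {link, scan, sign, test, build, index, notify}.

link, scan, sign, test, build, index, notify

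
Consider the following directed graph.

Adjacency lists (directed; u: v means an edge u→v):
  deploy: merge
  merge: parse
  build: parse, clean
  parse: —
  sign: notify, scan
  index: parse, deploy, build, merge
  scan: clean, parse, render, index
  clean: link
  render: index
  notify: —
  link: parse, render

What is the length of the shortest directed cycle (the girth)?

5

For each vertex v, BFS finds the shortest path from v back to v.
The shortest such closed walk is clean → link → render → index → build → clean, length 5.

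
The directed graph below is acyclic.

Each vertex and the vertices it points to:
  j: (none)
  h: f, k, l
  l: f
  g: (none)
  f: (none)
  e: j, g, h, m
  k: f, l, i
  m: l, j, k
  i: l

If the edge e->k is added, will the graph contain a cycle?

No

Adding e→k creates a cycle iff k can already reach e.
Explore from k: no path reaches e. The graph stays acyclic.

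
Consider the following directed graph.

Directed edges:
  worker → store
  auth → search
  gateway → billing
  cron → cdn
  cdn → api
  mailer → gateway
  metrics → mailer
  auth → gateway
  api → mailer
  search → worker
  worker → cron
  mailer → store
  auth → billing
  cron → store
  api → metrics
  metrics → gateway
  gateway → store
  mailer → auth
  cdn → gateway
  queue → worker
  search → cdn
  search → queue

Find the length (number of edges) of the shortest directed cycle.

For each vertex v, BFS finds the shortest path from v back to v.
The shortest such closed walk is search → cdn → api → mailer → auth → search, length 5.

5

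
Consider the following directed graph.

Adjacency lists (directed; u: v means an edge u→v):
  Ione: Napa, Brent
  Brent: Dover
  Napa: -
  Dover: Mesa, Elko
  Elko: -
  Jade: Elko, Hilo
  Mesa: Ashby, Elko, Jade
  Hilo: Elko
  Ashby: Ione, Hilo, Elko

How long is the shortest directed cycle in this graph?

For each vertex v, BFS finds the shortest path from v back to v.
The shortest such closed walk is Mesa → Ashby → Ione → Brent → Dover → Mesa, length 5.

5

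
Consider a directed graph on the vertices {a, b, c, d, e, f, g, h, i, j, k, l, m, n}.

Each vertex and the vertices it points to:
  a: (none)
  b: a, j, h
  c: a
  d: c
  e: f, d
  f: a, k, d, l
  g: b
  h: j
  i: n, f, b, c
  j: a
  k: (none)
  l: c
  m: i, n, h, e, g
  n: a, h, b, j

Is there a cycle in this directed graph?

No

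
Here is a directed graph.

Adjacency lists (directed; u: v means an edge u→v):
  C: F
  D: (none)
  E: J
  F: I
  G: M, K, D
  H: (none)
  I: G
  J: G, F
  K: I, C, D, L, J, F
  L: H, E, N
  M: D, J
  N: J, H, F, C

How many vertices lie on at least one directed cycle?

10

A vertex is on a directed cycle iff it belongs to a strongly connected component of size ≥ 2 (or has a self-loop).
The vertices on cycles are {C, E, F, G, I, J, K, L, M, N} — 10 in total.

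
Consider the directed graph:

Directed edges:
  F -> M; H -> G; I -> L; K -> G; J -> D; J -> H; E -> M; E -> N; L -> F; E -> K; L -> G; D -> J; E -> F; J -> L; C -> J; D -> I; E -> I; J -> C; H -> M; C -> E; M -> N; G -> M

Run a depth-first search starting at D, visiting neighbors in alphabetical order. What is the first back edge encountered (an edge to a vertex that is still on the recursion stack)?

DFS from D (visiting neighbors in alphabetical order); mark gray on enter, black on exit:
D gray
  I gray
    L gray
      F gray
        M gray
          N gray
          N black
        M black
      F black
      G gray
        G→M: M black — skip
      G black
    L black
  I black
  J gray
    C gray
      E gray
        E→F: F black — skip
        E→I: I black — skip
        K gray
          K→G: G black — skip
        K black
        E→M: M black — skip
        E→N: N black — skip
      E black
      C→J: J is gray → back edge
First back edge: C → J.

C→J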